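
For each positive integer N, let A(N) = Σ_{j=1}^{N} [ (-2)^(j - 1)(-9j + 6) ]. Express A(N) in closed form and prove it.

A(N) = (-2)^N(3N - 1) + 1

We claim A(N) = (-2)^N(3N - 1) + 1 for all N ≥ 1.
Base step (N = 1): A(1) = -3, and the closed form gives -3. They agree.
Suppose the result is true for N = j, so A(j) = (-2)^j(3j - 1) + 1.
Then A(j+1) = A(j) + ((-2)^j(-9j - 3)) = ((-2)^j(3j - 1) + 1) + ((-2)^j(-9j - 3)).
Simplifying, A(j+1) = -6(-2)^j·j - 4(-2)^j + 1 = (-2)^(j+1)(3(j+1) - 1) + 1,
which is the closed form with N = j+1.
By the principle of mathematical induction, the result holds for all N ≥ 1.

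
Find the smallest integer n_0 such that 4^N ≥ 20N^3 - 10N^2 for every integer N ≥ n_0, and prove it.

n_0 = 6

At N = 5: 1024 < 2250, so the inequality fails and n_0 ≥ 6. We prove 4^N ≥ 20N^3 - 10N^2 for all N ≥ 6.
Base case (N = 6): 4^N = 4096 and 20N^3 - 10N^2 = 3960, so 4096 ≥ 3960.
For the inductive step, assume it holds for an arbitrary r ≥ 6, so 4^r ≥ 20r^3 - 10r^2.
Then 4^(r + 1) = 4·(4^r) ≥ 4·(20r^3 - 10r^2).
Also, for r ≥ 6 we have 4·(20r^3 - 10r^2) ≥ 20(r+1)^3 - 10(r+1)^2, since 4·(20r^3 - 10r^2) − (20(r+1)^3 - 10(r+1)^2) = 60r^3 - 90r^2 - 40r - 10, which is nonnegative for all r ≥ 6.
Combining, 4^(r + 1) ≥ 20(r+1)^3 - 10(r+1)^2.
By the principle of mathematical induction, the result holds for all N ≥ 6.
Hence the smallest such n_0 is 6.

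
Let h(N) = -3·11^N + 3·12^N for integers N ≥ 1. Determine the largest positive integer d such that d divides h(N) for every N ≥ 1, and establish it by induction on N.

d = 3

Computing the first values: h(1) = 3 and h(2) = 69; gcd(3, 69) = 3, so d ≤ 3.
We prove 3 | -3·11^N + 3·12^N for all N ≥ 1 by induction on N.
Base case (N = 1): h(1) = 3 = 3·(1), so 3 | h(1).
For the inductive step, assume it holds for an arbitrary k ≥ 1, i.e. 3 | h(k). Then
h(k+1) − 12·h(k) = (-3·11^(k+1) + 3·12^(k+1)) − 12·(-3·11^k + 3·12^k) = (-3)·11^k·(11 − 12) = (3)·11^k. Since 3 | h(k) by the inductive hypothesis, 3 | 12·h(k); and 3 | 3 since 3 = 3·1. Therefore 3 | h(k+1).
Hence, by induction on N, the claim holds for every N ≥ 1.
Therefore the largest such d is 3.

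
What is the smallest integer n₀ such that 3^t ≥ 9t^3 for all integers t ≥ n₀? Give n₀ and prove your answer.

n₀ = 8

At t = 7: 2187 < 3087, so the inequality fails and n₀ ≥ 8. We prove 3^t ≥ 9t^3 for all t ≥ 8.
Base case (t = 8): 3^t = 6561 and 9t^3 = 4608, so 6561 ≥ 4608.
For the inductive step, assume it holds for an arbitrary j ≥ 8, so 3^j ≥ 9j^3.
Then 3^(j + 1) = 3·(3^j) ≥ 3·(9j^3).
Also, for j ≥ 8 we have 3·(9j^3) ≥ 9(j+1)^3, since 3 ≥ (1 + 1/j)^3 for all j ≥ 8.
Combining, 3^(j + 1) ≥ 9(j+1)^3.
Hence, by induction on t, the claim holds for every t ≥ 8.
Hence the smallest such n₀ is 8.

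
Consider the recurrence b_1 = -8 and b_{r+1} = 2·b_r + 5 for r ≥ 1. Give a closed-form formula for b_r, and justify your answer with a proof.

b_r = -3·2^(r - 1) - 5

Computing the first terms: b_1 = -8, b_2 = -11, b_3 = -17. This suggests b_r = -3·2^(r - 1) - 5.
When r = 1: the formula gives -8 = -8 = b_1.
Inductive step: suppose the statement holds for some k ≥ 1, so b_k = -3·2^(k - 1) - 5.
Then b_{k+1} = 2·b_k + 5 = 2·(-3·2^(k - 1) - 5) + 5 = -3·2^k - 5 = -3·2^((k+1) - 1) - 5,
which is the claimed formula at r = k+1.
By the principle of mathematical induction, the result holds for all r ≥ 1.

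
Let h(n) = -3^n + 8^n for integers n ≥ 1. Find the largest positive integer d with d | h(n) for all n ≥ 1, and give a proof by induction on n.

Computing the first values: h(1) = 5 and h(2) = 55; gcd(5, 55) = 5, so d ≤ 5.
We prove 5 | -3^n + 8^n for all n ≥ 1 by induction on n.
Base case (n = 1): h(1) = 5 = 5·(1), so 5 | h(1).
For the inductive step, assume it holds for an arbitrary i ≥ 1, i.e. 5 | h(i). Then
8^{i+1} − 3^{i+1} = 8·8^i − 3·3^i = 8·(8^i − 3^i) + (5)·3^i. The first term is divisible by 5 by the inductive hypothesis, and the second term (5)·3^i is divisible by 5 since 5 | 5. Hence 5 | h(i+1).
This completes the induction.
Therefore the largest such d is 5.

d = 5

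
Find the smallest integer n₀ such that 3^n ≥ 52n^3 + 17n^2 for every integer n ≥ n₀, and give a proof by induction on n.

n₀ = 10

At n = 9: 19683 < 39285, so the inequality fails and n₀ ≥ 10. We prove 3^n ≥ 52n^3 + 17n^2 for all n ≥ 10.
For the base case n = 10: 3^n = 59049 and 52n^3 + 17n^2 = 53700, so 59049 ≥ 53700.
Suppose the result is true for n = i, so 3^i ≥ 52i^3 + 17i^2.
Then 3^(i + 1) = 3·(3^i) ≥ 3·(52i^3 + 17i^2).
Also, for i ≥ 10 we have 3·(52i^3 + 17i^2) ≥ 52(i+1)^3 + 17(i+1)^2, since 3·(52i^3 + 17i^2) − (52(i+1)^3 + 17(i+1)^2) = 104i^3 - 122i^2 - 190i - 69, which is nonnegative for all i ≥ 10.
Combining, 3^(i + 1) ≥ 52(i+1)^3 + 17(i+1)^2.
Hence, by induction on n, the claim holds for every n ≥ 10.
Hence the smallest such n₀ is 10.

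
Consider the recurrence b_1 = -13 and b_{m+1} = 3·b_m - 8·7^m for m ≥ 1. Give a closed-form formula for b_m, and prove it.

b_m = 3^(m - 1) - 2·7^m

Computing the first terms: b_1 = -13, b_2 = -95, b_3 = -677. This suggests b_m = 3^(m - 1) - 2·7^m.
Base case (m = 1): the formula gives -13 = -13 = b_1.
Suppose the result is true for m = p, so b_p = 3^(p - 1) - 2·7^p.
Then b_{p+1} = 3·b_p - 8·7^p = 3·(3^(p - 1) - 2·7^p) - 8·7^p = 3^p - 2·7^(p + 1) = 3^((p+1) - 1) - 2·7^(p+1),
which is the claimed formula at m = p+1.
By induction, the statement is established for all m ≥ 1.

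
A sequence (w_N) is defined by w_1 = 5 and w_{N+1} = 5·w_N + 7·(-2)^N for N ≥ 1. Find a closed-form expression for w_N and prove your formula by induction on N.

Computing the first terms: w_1 = 5, w_2 = 11, w_3 = 83. This suggests w_N = -(-2)^N + 3·5^(N - 1).
Base step (N = 1): the formula gives 5 = 5 = w_1.
Suppose the result is true for N = r, so w_r = -(-2)^r + 3·5^(r - 1).
Then w_{r+1} = 5·w_r + 7·(-2)^r = 5·(-(-2)^r + 3·5^(r - 1)) + 7·(-2)^r = -(-2)^(r + 1) + 3·5^r = -(-2)^(r+1) + 3·5^((r+1) - 1),
which is the claimed formula at N = r+1.
Hence, by induction on N, the claim holds for every N ≥ 1.

w_N = -(-2)^N + 3·5^(N - 1)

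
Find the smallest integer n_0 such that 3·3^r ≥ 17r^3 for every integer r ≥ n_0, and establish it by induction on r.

At r = 6: 2187 < 3672, so the inequality fails and n_0 ≥ 7. We prove 3·3^r ≥ 17r^3 for all r ≥ 7.
Base step (r = 7): 3·3^r = 6561 and 17r^3 = 5831, so 6561 ≥ 5831.
Inductive step: assume the claim holds for r = i, so 3·3^i ≥ 17i^3.
Then 3·3^(i + 1) = 3·(3·3^i) ≥ 3·(17i^3).
Also, for i ≥ 7 we have 3·(17i^3) ≥ 17(i+1)^3, since 3 ≥ (1 + 1/i)^3 for all i ≥ 7.
Combining, 3·3^(i + 1) ≥ 17(i+1)^3.
Hence, by induction on r, the claim holds for every r ≥ 7.
Hence the smallest such n_0 is 7.

n_0 = 7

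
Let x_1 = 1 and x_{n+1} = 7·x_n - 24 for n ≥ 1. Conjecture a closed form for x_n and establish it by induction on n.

Computing the first terms: x_1 = 1, x_2 = -17, x_3 = -143. This suggests x_n = -3·7^(n - 1) + 4.
When n = 1: the formula gives 1 = 1 = x_1.
Inductive step: suppose the statement holds for some k ≥ 1, so x_k = -3·7^(k - 1) + 4.
Then x_{k+1} = 7·x_k - 24 = 7·(-3·7^(k - 1) + 4) - 24 = -3·7^k + 4 = -3·7^((k+1) - 1) + 4,
which is the claimed formula at n = k+1.
By induction, the statement is established for all n ≥ 1.

x_n = -3·7^(n - 1) + 4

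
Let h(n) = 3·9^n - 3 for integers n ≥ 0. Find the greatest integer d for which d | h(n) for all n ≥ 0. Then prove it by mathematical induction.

Computing the first values: h(0) = 0 and h(1) = 24; gcd(0, 24) = 24, so d ≤ 24.
We prove 24 | 3·9^n - 3 for all n ≥ 0 by induction on n.
Base case (n = 0): h(0) = 0 = 24·(0), so 24 | h(0).
Inductive step: assume the claim holds for n = i, i.e. 24 | h(i). Then
h(i+1) = 3·9^(i+1) - 3 = 9·(3·9^i - 3) + 24 = 9·h(i) + 24. The first term is divisible by 24 by the inductive hypothesis, and 24 is divisible by 24. Hence 24 | h(i+1).
Hence, by induction on n, the claim holds for every n ≥ 0.
Therefore the largest such d is 24.

d = 24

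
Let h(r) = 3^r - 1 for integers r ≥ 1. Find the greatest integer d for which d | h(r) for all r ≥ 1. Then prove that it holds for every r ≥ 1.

Computing the first values: h(1) = 2 and h(2) = 8; gcd(2, 8) = 2, so d ≤ 2.
We prove 2 | 3^r - 1 for all r ≥ 1 by induction on r.
For the base case r = 1: h(1) = 2 = 2·(1), so 2 | h(1).
Inductive step: suppose the statement holds for some i ≥ 1, i.e. 2 | h(i). Then
3^{i+1} − 1^{i+1} = 3·3^i − 1·1^i = 3·(3^i − 1^i) + (2)·1^i. The first term is divisible by 2 by the inductive hypothesis, and the second term (2)·1^i is divisible by 2 since 2 | 2. Hence 2 | h(i+1).
By induction, the statement is established for all r ≥ 1.
Therefore the largest such d is 2.

d = 2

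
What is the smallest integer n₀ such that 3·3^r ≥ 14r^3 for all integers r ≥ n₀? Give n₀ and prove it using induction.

n₀ = 7

At r = 6: 2187 < 3024, so the inequality fails and n₀ ≥ 7. We prove 3·3^r ≥ 14r^3 for all r ≥ 7.
Base case (r = 7): 3·3^r = 6561 and 14r^3 = 4802, so 6561 ≥ 4802.
For the inductive step, assume it holds for an arbitrary m ≥ 7, so 3·3^m ≥ 14m^3.
Then 3·3^(m + 1) = 3·(3·3^m) ≥ 3·(14m^3).
Also, for m ≥ 7 we have 3·(14m^3) ≥ 14(m+1)^3, since 3 ≥ (1 + 1/m)^3 for all m ≥ 7.
Combining, 3·3^(m + 1) ≥ 14(m+1)^3.
Hence, by induction on r, the claim holds for every r ≥ 7.
Hence the smallest such n₀ is 7.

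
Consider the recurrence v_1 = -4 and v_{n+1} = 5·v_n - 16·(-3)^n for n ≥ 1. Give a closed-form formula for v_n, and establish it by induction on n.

Computing the first terms: v_1 = -4, v_2 = 28, v_3 = -4. This suggests v_n = 2(-3)^n + 2·5^(n - 1).
When n = 1: the formula gives -4 = -4 = v_1.
Suppose the result is true for n = i, so v_i = 2(-3)^i + 2·5^(i - 1).
Then v_{i+1} = 5·v_i - 16·(-3)^i = 5·(2(-3)^i + 2·5^(i - 1)) - 16·(-3)^i = 2(-3)^(i + 1) + 2·5^i = 2(-3)^(i+1) + 2·5^((i+1) - 1),
which is the claimed formula at n = i+1.
By induction, the statement is established for all n ≥ 1.

v_n = 2(-3)^n + 2·5^(n - 1)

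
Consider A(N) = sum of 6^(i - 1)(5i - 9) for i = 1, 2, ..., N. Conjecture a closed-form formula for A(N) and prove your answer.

We claim A(N) = 6^N(N - 2) + 2 for all N ≥ 1.
For the base case N = 1: A(1) = -4, and the closed form gives -4. They agree.
Inductive step: suppose the statement holds for some i ≥ 1, so A(i) = 6^i(i - 2) + 2.
Then A(i+1) = A(i) + (6^i(5i - 4)) = (6^i(i - 2) + 2) + (6^i(5i - 4)).
Simplifying, A(i+1) = 6·6^i·i - 6·6^i + 2 = 6^(i+1)((i+1) - 2) + 2,
which is the closed form with N = i+1.
By induction, the statement is established for all N ≥ 1.

A(N) = 6^N(N - 2) + 2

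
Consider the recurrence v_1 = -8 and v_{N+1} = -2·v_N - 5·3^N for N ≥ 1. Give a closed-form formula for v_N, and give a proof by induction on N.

v_N = -5(-2)^(N - 1) - 3^N

Computing the first terms: v_1 = -8, v_2 = 1, v_3 = -47. This suggests v_N = -5(-2)^(N - 1) - 3^N.
When N = 1: the formula gives -8 = -8 = v_1.
For the inductive step, assume it holds for an arbitrary j ≥ 1, so v_j = -5(-2)^(j - 1) - 3^j.
Then v_{j+1} = -2·v_j - 5·3^j = -2·(-5(-2)^(j - 1) - 3^j) - 5·3^j = -5(-2)^j - 3^(j + 1) = -5(-2)^((j+1) - 1) - 3^(j+1),
which is the claimed formula at N = j+1.
Hence, by induction on N, the claim holds for every N ≥ 1.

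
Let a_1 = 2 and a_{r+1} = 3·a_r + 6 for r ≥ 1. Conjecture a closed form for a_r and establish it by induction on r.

a_r = 5·3^(r - 1) - 3

Computing the first terms: a_1 = 2, a_2 = 12, a_3 = 42. This suggests a_r = 5·3^(r - 1) - 3.
Base step (r = 1): the formula gives 2 = 2 = a_1.
Inductive step: suppose the statement holds for some m ≥ 1, so a_m = 5·3^(m - 1) - 3.
Then a_{m+1} = 3·a_m + 6 = 3·(5·3^(m - 1) - 3) + 6 = 5·3^m - 3 = 5·3^((m+1) - 1) - 3,
which is the claimed formula at r = m+1.
Hence, by induction on r, the claim holds for every r ≥ 1.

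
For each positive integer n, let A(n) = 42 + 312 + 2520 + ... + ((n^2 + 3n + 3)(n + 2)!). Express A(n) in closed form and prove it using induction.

We claim A(n) = (n + 1)(n + 3)! - 6 for all n ≥ 1.
For the base case n = 1: A(1) = 42, and the closed form gives 42. They agree.
Inductive step: suppose the statement holds for some j ≥ 1, so A(j) = (j + 1)(j + 3)! - 6.
Then A(j+1) = A(j) + ((j^2 + 5j + 7)(j + 3)!) = ((j + 1)(j + 3)! - 6) + ((j^2 + 5j + 7)(j + 3)!).
Simplifying, A(j+1) = ((j+1) + 1)((j+1) + 3)! - 6,
which is the closed form with n = j+1.
Hence, by induction on n, the claim holds for every n ≥ 1.

A(n) = (n + 1)(n + 3)! - 6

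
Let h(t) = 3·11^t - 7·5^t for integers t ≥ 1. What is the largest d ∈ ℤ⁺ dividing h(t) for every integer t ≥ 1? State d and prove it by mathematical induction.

d = 2

Computing the first values: h(1) = -2 and h(2) = 188; gcd(-2, 188) = 2, so d ≤ 2.
We prove 2 | 3·11^t - 7·5^t for all t ≥ 1 by induction on t.
Base case (t = 1): h(1) = -2 = 2·(-1), so 2 | h(1).
Inductive step: assume the claim holds for t = m, i.e. 2 | h(m). Then
h(m+1) − 11·h(m) = (3·11^(m+1) - 7·5^(m+1)) − 11·(3·11^m - 7·5^m) = (-7)·5^m·(5 − 11) = (42)·5^m. Since 2 | h(m) by the inductive hypothesis, 2 | 11·h(m); and 2 | 42 since 42 = 2·21. Therefore 2 | h(m+1).
By induction, the statement is established for all t ≥ 1.
Therefore the largest such d is 2.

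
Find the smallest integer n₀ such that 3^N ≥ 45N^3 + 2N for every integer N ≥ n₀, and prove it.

n₀ = 10

At N = 9: 19683 < 32823, so the inequality fails and n₀ ≥ 10. We prove 3^N ≥ 45N^3 + 2N for all N ≥ 10.
For the base case N = 10: 3^N = 59049 and 45N^3 + 2N = 45020, so 59049 ≥ 45020.
Inductive step: suppose the statement holds for some r ≥ 10, so 3^r ≥ 45r^3 + 2r.
Then 3^(r + 1) = 3·(3^r) ≥ 3·(45r^3 + 2r).
Also, for r ≥ 10 we have 3·(45r^3 + 2r) ≥ 45(r+1)^3 + 2(r+1), since 3·(45r^3 + 2r) − (45(r+1)^3 + 2(r+1)) = 90r^3 - 135r^2 - 131r - 47, which is nonnegative for all r ≥ 10.
Combining, 3^(r + 1) ≥ 45(r+1)^3 + 2(r+1).
This completes the induction.
Hence the smallest such n₀ is 10.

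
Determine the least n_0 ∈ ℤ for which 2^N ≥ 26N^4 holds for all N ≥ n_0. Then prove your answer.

At N = 22: 4194304 < 6090656, so the inequality fails and n_0 ≥ 23. We prove 2^N ≥ 26N^4 for all N ≥ 23.
Base case (N = 23): 2^N = 8388608 and 26N^4 = 7275866, so 8388608 ≥ 7275866.
Inductive step: suppose the statement holds for some r ≥ 23, so 2^r ≥ 26r^4.
Then 2^(r + 1) = 2·(2^r) ≥ 2·(26r^4).
Also, for r ≥ 23 we have 2·(26r^4) ≥ 26(r+1)^4, since 2 ≥ (1 + 1/r)^4 for all r ≥ 23.
Combining, 2^(r + 1) ≥ 26(r+1)^4.
This completes the induction.
Hence the smallest such n_0 is 23.

n_0 = 23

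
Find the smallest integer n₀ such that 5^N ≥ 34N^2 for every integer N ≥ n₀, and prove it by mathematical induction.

At N = 3: 125 < 306, so the inequality fails and n₀ ≥ 4. We prove 5^N ≥ 34N^2 for all N ≥ 4.
Base case (N = 4): 5^N = 625 and 34N^2 = 544, so 625 ≥ 544.
Inductive step: assume the claim holds for N = i, so 5^i ≥ 34i^2.
Then 5^(i + 1) = 5·(5^i) ≥ 5·(34i^2).
Also, for i ≥ 4 we have 5·(34i^2) ≥ 34(i+1)^2, since 5 ≥ (1 + 1/i)^2 for all i ≥ 4.
Combining, 5^(i + 1) ≥ 34(i+1)^2.
Hence, by induction on N, the claim holds for every N ≥ 4.
Hence the smallest such n₀ is 4.

n₀ = 4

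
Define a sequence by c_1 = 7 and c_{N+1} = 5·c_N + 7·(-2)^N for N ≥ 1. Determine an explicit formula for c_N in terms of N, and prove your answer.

c_N = -(-2)^N + 5^N

Computing the first terms: c_1 = 7, c_2 = 21, c_3 = 133. This suggests c_N = -(-2)^N + 5^N.
Base case (N = 1): the formula gives 7 = 7 = c_1.
Inductive step: suppose the statement holds for some j ≥ 1, so c_j = -(-2)^j + 5^j.
Then c_{j+1} = 5·c_j + 7·(-2)^j = 5·(-(-2)^j + 5^j) + 7·(-2)^j = -(-2)^(j + 1) + 5^(j + 1),
which is the claimed formula at N = j+1.
Hence, by induction on N, the claim holds for every N ≥ 1.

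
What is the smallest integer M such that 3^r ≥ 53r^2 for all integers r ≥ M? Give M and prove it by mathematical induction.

At r = 7: 2187 < 2597, so the inequality fails and M ≥ 8. We prove 3^r ≥ 53r^2 for all r ≥ 8.
When r = 8: 3^r = 6561 and 53r^2 = 3392, so 6561 ≥ 3392.
Suppose the result is true for r = m, so 3^m ≥ 53m^2.
Then 3^(m + 1) = 3·(3^m) ≥ 3·(53m^2).
Also, for m ≥ 8 we have 3·(53m^2) ≥ 53(m+1)^2, since 3 ≥ (1 + 1/m)^2 for all m ≥ 8.
Combining, 3^(m + 1) ≥ 53(m+1)^2.
Hence, by induction on r, the claim holds for every r ≥ 8.
Hence the smallest such M is 8.

M = 8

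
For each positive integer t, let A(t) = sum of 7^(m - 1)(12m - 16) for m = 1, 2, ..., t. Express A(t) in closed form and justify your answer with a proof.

We claim A(t) = 7^t(2t - 3) + 3 for all t ≥ 1.
Base step (t = 1): A(1) = -4, and the closed form gives -4. They agree.
Inductive step: assume the claim holds for t = m, so A(m) = 7^m(2m - 3) + 3.
Then A(m+1) = A(m) + (7^m(12m - 4)) = (7^m(2m - 3) + 3) + (7^m(12m - 4)).
Simplifying, A(m+1) = 14·7^m·m - 7·7^m + 3 = 7^(m+1)(2(m+1) - 3) + 3,
which is the closed form with t = m+1.
Hence, by induction on t, the claim holds for every t ≥ 1.

A(t) = 7^t(2t - 3) + 3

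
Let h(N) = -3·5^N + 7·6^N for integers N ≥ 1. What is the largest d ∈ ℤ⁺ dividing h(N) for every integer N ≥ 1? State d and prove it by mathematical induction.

d = 3

Computing the first values: h(1) = 27 and h(2) = 177; gcd(27, 177) = 3, so d ≤ 3.
We prove 3 | -3·5^N + 7·6^N for all N ≥ 1 by induction on N.
Base case (N = 1): h(1) = 27 = 3·(9), so 3 | h(1).
For the inductive step, assume it holds for an arbitrary p ≥ 1, i.e. 3 | h(p). Then
h(p+1) − 6·h(p) = (-3·5^(p+1) + 7·6^(p+1)) − 6·(-3·5^p + 7·6^p) = (-3)·5^p·(5 − 6) = (3)·5^p. Since 3 | h(p) by the inductive hypothesis, 3 | 6·h(p); and 3 | 3 since 3 = 3·1. Therefore 3 | h(p+1).
Hence, by induction on N, the claim holds for every N ≥ 1.
Therefore the largest such d is 3.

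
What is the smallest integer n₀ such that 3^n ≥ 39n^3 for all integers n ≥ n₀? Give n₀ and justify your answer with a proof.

n₀ = 10

At n = 9: 19683 < 28431, so the inequality fails and n₀ ≥ 10. We prove 3^n ≥ 39n^3 for all n ≥ 10.
When n = 10: 3^n = 59049 and 39n^3 = 39000, so 59049 ≥ 39000.
For the inductive step, assume it holds for an arbitrary i ≥ 10, so 3^i ≥ 39i^3.
Then 3^(i + 1) = 3·(3^i) ≥ 3·(39i^3).
Also, for i ≥ 10 we have 3·(39i^3) ≥ 39(i+1)^3, since 3 ≥ (1 + 1/i)^3 for all i ≥ 10.
Combining, 3^(i + 1) ≥ 39(i+1)^3.
By induction, the statement is established for all n ≥ 10.
Hence the smallest such n₀ is 10.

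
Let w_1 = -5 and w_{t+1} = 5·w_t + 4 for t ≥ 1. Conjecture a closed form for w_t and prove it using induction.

Computing the first terms: w_1 = -5, w_2 = -21, w_3 = -101. This suggests w_t = -4·5^(t - 1) - 1.
Base case (t = 1): the formula gives -5 = -5 = w_1.
Suppose the result is true for t = m, so w_m = -4·5^(m - 1) - 1.
Then w_{m+1} = 5·w_m + 4 = 5·(-4·5^(m - 1) - 1) + 4 = -4·5^m - 1 = -4·5^((m+1) - 1) - 1,
which is the claimed formula at t = m+1.
Hence, by induction on t, the claim holds for every t ≥ 1.

w_t = -4·5^(t - 1) - 1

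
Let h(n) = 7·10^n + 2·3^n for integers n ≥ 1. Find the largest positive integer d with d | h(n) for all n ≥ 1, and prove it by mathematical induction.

d = 2

Computing the first values: h(1) = 76 and h(2) = 718; gcd(76, 718) = 2, so d ≤ 2.
We prove 2 | 7·10^n + 2·3^n for all n ≥ 1 by induction on n.
Base case (n = 1): h(1) = 76 = 2·(38), so 2 | h(1).
Inductive step: suppose the statement holds for some j ≥ 1, i.e. 2 | h(j). Then
h(j+1) − 10·h(j) = (7·10^(j+1) + 2·3^(j+1)) − 10·(7·10^j + 2·3^j) = (2)·3^j·(3 − 10) = (-14)·3^j. Since 2 | h(j) by the inductive hypothesis, 2 | 10·h(j); and 2 | -14 since -14 = 2·-7. Therefore 2 | h(j+1).
Hence, by induction on n, the claim holds for every n ≥ 1.
Therefore the largest such d is 2.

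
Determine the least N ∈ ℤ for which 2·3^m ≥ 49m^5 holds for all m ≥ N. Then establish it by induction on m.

At m = 15: 28697814 < 37209375, so the inequality fails and N ≥ 16. We prove 2·3^m ≥ 49m^5 for all m ≥ 16.
When m = 16: 2·3^m = 86093442 and 49m^5 = 51380224, so 86093442 ≥ 51380224.
Inductive step: suppose the statement holds for some k ≥ 16, so 2·3^k ≥ 49k^5.
Then 2·3^(k + 1) = 3·(2·3^k) ≥ 3·(49k^5).
Also, for k ≥ 16 we have 3·(49k^5) ≥ 49(k+1)^5, since 3 ≥ (1 + 1/k)^5 for all k ≥ 16.
Combining, 2·3^(k + 1) ≥ 49(k+1)^5.
This completes the induction.
Hence the smallest such N is 16.

N = 16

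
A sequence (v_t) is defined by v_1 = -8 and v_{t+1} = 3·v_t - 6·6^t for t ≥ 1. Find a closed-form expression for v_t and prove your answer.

v_t = 4·3^(t - 1) - 2·6^t

Computing the first terms: v_1 = -8, v_2 = -60, v_3 = -396. This suggests v_t = 4·3^(t - 1) - 2·6^t.
When t = 1: the formula gives -8 = -8 = v_1.
Inductive step: suppose the statement holds for some k ≥ 1, so v_k = 4·3^(k - 1) - 2·6^k.
Then v_{k+1} = 3·v_k - 6·6^k = 3·(4·3^(k - 1) - 2·6^k) - 6·6^k = 4·3^k - 2·6^(k + 1) = 4·3^((k+1) - 1) - 2·6^(k+1),
which is the claimed formula at t = k+1.
By the principle of mathematical induction, the result holds for all t ≥ 1.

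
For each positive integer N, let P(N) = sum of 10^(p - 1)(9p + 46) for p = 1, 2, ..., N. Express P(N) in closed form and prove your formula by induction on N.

We claim P(N) = 10^N(N + 5) - 5 for all N ≥ 1.
Base case (N = 1): P(1) = 55, and the closed form gives 55. They agree.
Suppose the result is true for N = p, so P(p) = 10^p(p + 5) - 5.
Then P(p+1) = P(p) + (10^p(9p + 55)) = (10^p(p + 5) - 5) + (10^p(9p + 55)).
Simplifying, P(p+1) = 10·10^p·p + 60·10^p - 5 = 10^(p+1)((p+1) + 5) - 5,
which is the closed form with N = p+1.
By induction, the statement is established for all N ≥ 1.

P(N) = 10^N(N + 5) - 5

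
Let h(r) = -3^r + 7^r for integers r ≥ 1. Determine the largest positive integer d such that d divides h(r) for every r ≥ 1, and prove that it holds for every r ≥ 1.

d = 4

Computing the first values: h(1) = 4 and h(2) = 40; gcd(4, 40) = 4, so d ≤ 4.
We prove 4 | -3^r + 7^r for all r ≥ 1 by induction on r.
Base step (r = 1): h(1) = 4 = 4·(1), so 4 | h(1).
For the inductive step, assume it holds for an arbitrary k ≥ 1, i.e. 4 | h(k). Then
7^{k+1} − 3^{k+1} = 7·7^k − 3·3^k = 7·(7^k − 3^k) + (4)·3^k. The first term is divisible by 4 by the inductive hypothesis, and the second term (4)·3^k is divisible by 4 since 4 | 4. Hence 4 | h(k+1).
This completes the induction.
Therefore the largest such d is 4.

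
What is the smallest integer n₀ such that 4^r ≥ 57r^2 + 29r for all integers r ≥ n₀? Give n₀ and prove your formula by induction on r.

n₀ = 6

At r = 5: 1024 < 1570, so the inequality fails and n₀ ≥ 6. We prove 4^r ≥ 57r^2 + 29r for all r ≥ 6.
For the base case r = 6: 4^r = 4096 and 57r^2 + 29r = 2226, so 4096 ≥ 2226.
For the inductive step, assume it holds for an arbitrary p ≥ 6, so 4^p ≥ 57p^2 + 29p.
Then 4^(p + 1) = 4·(4^p) ≥ 4·(57p^2 + 29p).
Also, for p ≥ 6 we have 4·(57p^2 + 29p) ≥ 57(p+1)^2 + 29(p+1), since 4·(57p^2 + 29p) − (57(p+1)^2 + 29(p+1)) = 171p^2 - 27p - 86, which is nonnegative for all p ≥ 6.
Combining, 4^(p + 1) ≥ 57(p+1)^2 + 29(p+1).
By induction, the statement is established for all r ≥ 6.
Hence the smallest such n₀ is 6.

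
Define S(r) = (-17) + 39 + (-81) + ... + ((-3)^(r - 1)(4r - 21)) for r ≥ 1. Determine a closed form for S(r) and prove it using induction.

S(r) = (-3)^r(-r + 5) - 5

We claim S(r) = (-3)^r(-r + 5) - 5 for all r ≥ 1.
For the base case r = 1: S(1) = -17, and the closed form gives -17. They agree.
Inductive step: suppose the statement holds for some i ≥ 1, so S(i) = (-3)^i(-i + 5) - 5.
Then S(i+1) = S(i) + ((-3)^i(4i - 17)) = ((-3)^i(-i + 5) - 5) + ((-3)^i(4i - 17)).
Simplifying, S(i+1) = 3(-3)^i·i - 12(-3)^i - 5 = (-3)^(i+1)(-(i+1) + 5) - 5,
which is the closed form with r = i+1.
By the principle of mathematical induction, the result holds for all r ≥ 1.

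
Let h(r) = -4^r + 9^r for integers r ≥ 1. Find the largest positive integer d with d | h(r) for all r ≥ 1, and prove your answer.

Computing the first values: h(1) = 5 and h(2) = 65; gcd(5, 65) = 5, so d ≤ 5.
We prove 5 | -4^r + 9^r for all r ≥ 1 by induction on r.
Base case (r = 1): h(1) = 5 = 5·(1), so 5 | h(1).
Inductive step: suppose the statement holds for some j ≥ 1, i.e. 5 | h(j). Then
9^{j+1} − 4^{j+1} = 9·9^j − 4·4^j = 9·(9^j − 4^j) + (5)·4^j. The first term is divisible by 5 by the inductive hypothesis, and the second term (5)·4^j is divisible by 5 since 5 | 5. Hence 5 | h(j+1).
By induction, the statement is established for all r ≥ 1.
Therefore the largest such d is 5.

d = 5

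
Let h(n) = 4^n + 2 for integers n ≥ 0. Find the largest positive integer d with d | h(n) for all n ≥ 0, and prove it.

Computing the first values: h(0) = 3 and h(1) = 6; gcd(3, 6) = 3, so d ≤ 3.
We prove 3 | 4^n + 2 for all n ≥ 0 by induction on n.
Base case (n = 0): h(0) = 3 = 3·(1), so 3 | h(0).
Inductive step: assume the claim holds for n = i, i.e. 3 | h(i). Then
h(i+1) = 4^(i+1) + 2 = 4·(4^i + 2) - 6 = 4·h(i) - 6. The first term is divisible by 3 by the inductive hypothesis, and -6 is divisible by 3. Hence 3 | h(i+1).
By the principle of mathematical induction, the result holds for all n ≥ 0.
Therefore the largest such d is 3.

d = 3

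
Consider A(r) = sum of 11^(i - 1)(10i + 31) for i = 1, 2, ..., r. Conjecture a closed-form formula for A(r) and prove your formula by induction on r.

A(r) = 11^r(r + 3) - 3

We claim A(r) = 11^r(r + 3) - 3 for all r ≥ 1.
Base step (r = 1): A(1) = 41, and the closed form gives 41. They agree.
Inductive step: suppose the statement holds for some i ≥ 1, so A(i) = 11^i(i + 3) - 3.
Then A(i+1) = A(i) + (11^i(10i + 41)) = (11^i(i + 3) - 3) + (11^i(10i + 41)).
Simplifying, A(i+1) = 11·11^i·i + 44·11^i - 3 = 11^(i+1)((i+1) + 3) - 3,
which is the closed form with r = i+1.
This completes the induction.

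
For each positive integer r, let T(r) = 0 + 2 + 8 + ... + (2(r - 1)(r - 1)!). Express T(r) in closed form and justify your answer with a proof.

We claim T(r) = 2r! - 2 for all r ≥ 1.
Base step (r = 1): T(1) = 0, and the closed form gives 0. They agree.
Suppose the result is true for r = p, so T(p) = 2p! - 2.
Then T(p+1) = T(p) + (2p·p!) = (2p! - 2) + (2p·p!).
Simplifying, T(p+1) = 2(p+1)! - 2,
which is the closed form with r = p+1.
By induction, the statement is established for all r ≥ 1.

T(r) = 2r! - 2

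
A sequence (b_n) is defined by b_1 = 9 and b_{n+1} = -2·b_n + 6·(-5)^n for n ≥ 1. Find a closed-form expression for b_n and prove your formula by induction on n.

Computing the first terms: b_1 = 9, b_2 = -48, b_3 = 246. This suggests b_n = -(-2)^(n - 1) - 2(-5)^n.
When n = 1: the formula gives 9 = 9 = b_1.
Inductive step: suppose the statement holds for some m ≥ 1, so b_m = -(-2)^(m - 1) - 2(-5)^m.
Then b_{m+1} = -2·b_m + 6·(-5)^m = -2·(-(-2)^(m - 1) - 2(-5)^m) + 6·(-5)^m = -(-2)^m - 2(-5)^(m + 1) = -(-2)^((m+1) - 1) - 2(-5)^(m+1),
which is the claimed formula at n = m+1.
This completes the induction.

b_n = -(-2)^(n - 1) - 2(-5)^n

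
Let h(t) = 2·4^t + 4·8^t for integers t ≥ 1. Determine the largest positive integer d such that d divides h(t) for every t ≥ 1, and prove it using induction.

Computing the first values: h(1) = 40 and h(2) = 288; gcd(40, 288) = 8, so d ≤ 8.
We prove 8 | 2·4^t + 4·8^t for all t ≥ 1 by induction on t.
Base step (t = 1): h(1) = 40 = 8·(5), so 8 | h(1).
For the inductive step, assume it holds for an arbitrary i ≥ 1, i.e. 8 | h(i). Then
h(i+1) − 8·h(i) = (2·4^(i+1) + 4·8^(i+1)) − 8·(2·4^i + 4·8^i) = (2)·4^i·(4 − 8) = (-8)·4^i. Since 8 | h(i) by the inductive hypothesis, 8 | 8·h(i); and 8 | -8 since -8 = 8·-1. Therefore 8 | h(i+1).
By induction, the statement is established for all t ≥ 1.
Therefore the largest such d is 8.

d = 8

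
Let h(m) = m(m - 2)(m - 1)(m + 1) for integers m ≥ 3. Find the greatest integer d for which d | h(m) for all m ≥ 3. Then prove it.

Computing the first values: h(3) = 24 and h(4) = 120; gcd(24, 120) = 24, so d ≤ 24.
We prove 24 | m(m - 2)(m - 1)(m + 1) for all m ≥ 3 by induction on m.
Base step (m = 3): h(3) = 24 = 24·(1), so 24 | h(3).
For the inductive step, assume it holds for an arbitrary p ≥ 3, i.e. 24 | h(p). Then
h(p+1) − h(p) = (p-1)·p·(p+1)·(p+2) − (p-2)·(p-1)·p·(p+1) = (p-1)·p·(p+1)·[(p+2) − (p-2)] = 4·(p-1)·p·(p+1). The product of 3 consecutive integers is divisible by (3)! = 6, so h(p+1) − h(p) is divisible by 4·6 = 24. By the inductive hypothesis 24 | h(p), hence 24 | h(p+1).
By the principle of mathematical induction, the result holds for all m ≥ 3.
Therefore the largest such d is 24.

d = 24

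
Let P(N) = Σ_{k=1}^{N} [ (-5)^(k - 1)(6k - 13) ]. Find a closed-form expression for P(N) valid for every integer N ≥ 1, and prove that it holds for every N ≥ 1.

We claim P(N) = (-5)^N(-N + 2) - 2 for all N ≥ 1.
Base case (N = 1): P(1) = -7, and the closed form gives -7. They agree.
Inductive step: suppose the statement holds for some k ≥ 1, so P(k) = (-5)^k(-k + 2) - 2.
Then P(k+1) = P(k) + ((-5)^k(6k - 7)) = ((-5)^k(-k + 2) - 2) + ((-5)^k(6k - 7)).
Simplifying, P(k+1) = -(-5)^(k + 1)k + (-5)^(k + 1) - 2 = (-5)^(k+1)(-(k+1) + 2) - 2,
which is the closed form with N = k+1.
By the principle of mathematical induction, the result holds for all N ≥ 1.

P(N) = (-5)^N(-N + 2) - 2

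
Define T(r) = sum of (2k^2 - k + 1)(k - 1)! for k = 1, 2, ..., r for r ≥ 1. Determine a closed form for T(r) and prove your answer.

T(r) = (2r + 1)r! - 1

We claim T(r) = (2r + 1)r! - 1 for all r ≥ 1.
Base case (r = 1): T(1) = 2, and the closed form gives 2. They agree.
Inductive step: assume the claim holds for r = k, so T(k) = (2k + 1)k! - 1.
Then T(k+1) = T(k) + ((2k^2 + 3k + 2)k!) = ((2k + 1)k! - 1) + ((2k^2 + 3k + 2)k!).
Simplifying, T(k+1) = (2(k+1) + 1)(k+1)! - 1,
which is the closed form with r = k+1.
By induction, the statement is established for all r ≥ 1.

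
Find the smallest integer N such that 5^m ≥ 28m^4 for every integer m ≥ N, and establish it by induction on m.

N = 7

At m = 6: 15625 < 36288, so the inequality fails and N ≥ 7. We prove 5^m ≥ 28m^4 for all m ≥ 7.
Base case (m = 7): 5^m = 78125 and 28m^4 = 67228, so 78125 ≥ 67228.
Inductive step: assume the claim holds for m = k, so 5^k ≥ 28k^4.
Then 5^(k + 1) = 5·(5^k) ≥ 5·(28k^4).
Also, for k ≥ 7 we have 5·(28k^4) ≥ 28(k+1)^4, since 5 ≥ (1 + 1/k)^4 for all k ≥ 7.
Combining, 5^(k + 1) ≥ 28(k+1)^4.
Hence, by induction on m, the claim holds for every m ≥ 7.
Hence the smallest such N is 7.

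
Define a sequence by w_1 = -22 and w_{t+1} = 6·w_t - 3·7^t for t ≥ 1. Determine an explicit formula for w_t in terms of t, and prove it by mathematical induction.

Computing the first terms: w_1 = -22, w_2 = -153, w_3 = -1065. This suggests w_t = -6^(t - 1) - 3·7^t.
For the base case t = 1: the formula gives -22 = -22 = w_1.
Inductive step: assume the claim holds for t = i, so w_i = -6^(i - 1) - 3·7^i.
Then w_{i+1} = 6·w_i - 3·7^i = 6·(-6^(i - 1) - 3·7^i) - 3·7^i = -6^i - 3·7^(i + 1) = -6^((i+1) - 1) - 3·7^(i+1),
which is the claimed formula at t = i+1.
This completes the induction.

w_t = -6^(t - 1) - 3·7^t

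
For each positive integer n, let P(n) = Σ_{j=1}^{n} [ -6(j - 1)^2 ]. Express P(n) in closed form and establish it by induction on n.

P(n) = -n(n - 1)(2n - 1)

We claim P(n) = -n(n - 1)(2n - 1) for all n ≥ 1.
When n = 1: P(1) = 0, and the closed form gives 0. They agree.
Inductive step: assume the claim holds for n = j, so P(j) = j(-2j^2 + 3j - 1).
Then P(j+1) = P(j) + (-6j^2) = (j(-2j^2 + 3j - 1)) + (-6j^2).
Simplifying, P(j+1) = -j(j + 1)(2j + 1) = -(j+1)((j+1) - 1)(2(j+1) - 1),
which is the closed form with n = j+1.
By induction, the statement is established for all n ≥ 1.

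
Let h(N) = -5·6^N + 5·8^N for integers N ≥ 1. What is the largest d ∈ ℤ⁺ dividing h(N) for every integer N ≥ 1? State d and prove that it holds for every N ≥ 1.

d = 10

Computing the first values: h(1) = 10 and h(2) = 140; gcd(10, 140) = 10, so d ≤ 10.
We prove 10 | -5·6^N + 5·8^N for all N ≥ 1 by induction on N.
When N = 1: h(1) = 10 = 10·(1), so 10 | h(1).
For the inductive step, assume it holds for an arbitrary m ≥ 1, i.e. 10 | h(m). Then
h(m+1) − 8·h(m) = (-5·6^(m+1) + 5·8^(m+1)) − 8·(-5·6^m + 5·8^m) = (-5)·6^m·(6 − 8) = (10)·6^m. Since 10 | h(m) by the inductive hypothesis, 10 | 8·h(m); and 10 | 10 since 10 = 10·1. Therefore 10 | h(m+1).
By induction, the statement is established for all N ≥ 1.
Therefore the largest such d is 10.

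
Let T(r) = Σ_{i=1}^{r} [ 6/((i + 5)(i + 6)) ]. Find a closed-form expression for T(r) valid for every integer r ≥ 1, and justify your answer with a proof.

We claim T(r) = r/(r + 6) for all r ≥ 1.
When r = 1: T(1) = 1/7, and the closed form gives 1/7. They agree.
For the inductive step, assume it holds for an arbitrary i ≥ 1, so T(i) = i/(i + 6).
Then T(i+1) = T(i) + (6/((i + 6)(i + 7))) = (i/(i + 6)) + (6/((i + 6)(i + 7))).
Simplifying, T(i+1) = (i + 1)/(i + 7) = (i+1)/((i+1) + 6),
which is the closed form with r = i+1.
Hence, by induction on r, the claim holds for every r ≥ 1.

T(r) = r/(r + 6)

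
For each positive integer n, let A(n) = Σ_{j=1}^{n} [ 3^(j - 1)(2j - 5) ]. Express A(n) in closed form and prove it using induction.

A(n) = 3^n(n - 3) + 3

We claim A(n) = 3^n(n - 3) + 3 for all n ≥ 1.
Base step (n = 1): A(1) = -3, and the closed form gives -3. They agree.
For the inductive step, assume it holds for an arbitrary j ≥ 1, so A(j) = 3^j(j - 3) + 3.
Then A(j+1) = A(j) + (3^j(2j - 3)) = (3^j(j - 3) + 3) + (3^j(2j - 3)).
Simplifying, A(j+1) = 3·3^j·j - 6·3^j + 3 = 3^(j+1)((j+1) - 3) + 3,
which is the closed form with n = j+1.
Hence, by induction on n, the claim holds for every n ≥ 1.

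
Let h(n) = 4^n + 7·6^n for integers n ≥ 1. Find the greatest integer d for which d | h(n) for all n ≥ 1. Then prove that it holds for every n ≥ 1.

d = 2

Computing the first values: h(1) = 46 and h(2) = 268; gcd(46, 268) = 2, so d ≤ 2.
We prove 2 | 4^n + 7·6^n for all n ≥ 1 by induction on n.
For the base case n = 1: h(1) = 46 = 2·(23), so 2 | h(1).
Inductive step: suppose the statement holds for some k ≥ 1, i.e. 2 | h(k). Then
h(k+1) − 6·h(k) = (4^(k+1) + 7·6^(k+1)) − 6·(4^k + 7·6^k) = (1)·4^k·(4 − 6) = (-2)·4^k. Since 2 | h(k) by the inductive hypothesis, 2 | 6·h(k); and 2 | -2 since -2 = 2·-1. Therefore 2 | h(k+1).
By induction, the statement is established for all n ≥ 1.
Therefore the largest such d is 2.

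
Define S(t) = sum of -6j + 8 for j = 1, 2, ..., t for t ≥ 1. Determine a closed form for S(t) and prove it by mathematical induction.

S(t) = -t(3t - 5)

We claim S(t) = -t(3t - 5) for all t ≥ 1.
Base case (t = 1): S(1) = 2, and the closed form gives 2. They agree.
Inductive step: assume the claim holds for t = j, so S(j) = j(-3j + 5).
Then S(j+1) = S(j) + (-6j + 2) = (j(-3j + 5)) + (-6j + 2).
Simplifying, S(j+1) = -(j + 1)(3j - 2) = -(j+1)(3(j+1) - 5),
which is the closed form with t = j+1.
By the principle of mathematical induction, the result holds for all t ≥ 1.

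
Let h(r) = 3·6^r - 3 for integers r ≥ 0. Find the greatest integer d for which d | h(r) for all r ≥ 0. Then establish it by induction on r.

d = 15

Computing the first values: h(0) = 0 and h(1) = 15; gcd(0, 15) = 15, so d ≤ 15.
We prove 15 | 3·6^r - 3 for all r ≥ 0 by induction on r.
When r = 0: h(0) = 0 = 15·(0), so 15 | h(0).
Inductive step: suppose the statement holds for some k ≥ 0, i.e. 15 | h(k). Then
h(k+1) = 3·6^(k+1) - 3 = 6·(3·6^k - 3) + 15 = 6·h(k) + 15. The first term is divisible by 15 by the inductive hypothesis, and 15 is divisible by 15. Hence 15 | h(k+1).
Hence, by induction on r, the claim holds for every r ≥ 0.
Therefore the largest such d is 15.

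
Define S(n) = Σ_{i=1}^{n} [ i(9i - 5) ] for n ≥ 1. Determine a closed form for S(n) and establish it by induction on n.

S(n) = n(n + 1)(3n - 1)

We claim S(n) = n(n + 1)(3n - 1) for all n ≥ 1.
When n = 1: S(1) = 4, and the closed form gives 4. They agree.
Inductive step: suppose the statement holds for some i ≥ 1, so S(i) = i(3i^2 + 2i - 1).
Then S(i+1) = S(i) + ((i + 1)(9i + 4)) = (i(3i^2 + 2i - 1)) + ((i + 1)(9i + 4)).
Simplifying, S(i+1) = (i + 1)(i + 2)(3i + 2) = (i+1)((i+1) + 1)(3(i+1) - 1),
which is the closed form with n = i+1.
By induction, the statement is established for all n ≥ 1.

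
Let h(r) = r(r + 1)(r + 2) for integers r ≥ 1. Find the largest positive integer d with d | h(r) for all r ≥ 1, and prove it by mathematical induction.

d = 6

Computing the first values: h(1) = 6 and h(2) = 24; gcd(6, 24) = 6, so d ≤ 6.
We prove 6 | r(r + 1)(r + 2) for all r ≥ 1 by induction on r.
Base case (r = 1): h(1) = 6 = 6·(1), so 6 | h(1).
Inductive step: assume the claim holds for r = k, i.e. 6 | h(k). Then
h(k+1) − h(k) = (k+1)·(k+2)·(k+3) − k·(k+1)·(k+2) = (k+1)·(k+2)·[(k+3) − k] = 3·(k+1)·(k+2). The product of 2 consecutive integers is divisible by (2)! = 2, so h(k+1) − h(k) is divisible by 3·2 = 6. By the inductive hypothesis 6 | h(k), hence 6 | h(k+1).
This completes the induction.
Therefore the largest such d is 6.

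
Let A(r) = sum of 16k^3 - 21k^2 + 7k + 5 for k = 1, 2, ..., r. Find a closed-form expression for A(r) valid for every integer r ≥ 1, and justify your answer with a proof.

A(r) = r(4r^3 + r^2 - 3r + 5)

We claim A(r) = r(4r^3 + r^2 - 3r + 5) for all r ≥ 1.
For the base case r = 1: A(1) = 7, and the closed form gives 7. They agree.
Inductive step: suppose the statement holds for some k ≥ 1, so A(k) = k(4k^3 + k^2 - 3k + 5).
Then A(k+1) = A(k) + (16k^3 + 27k^2 + 13k + 7) = (k(4k^3 + k^2 - 3k + 5)) + (16k^3 + 27k^2 + 13k + 7).
Simplifying, A(k+1) = (k + 1)(4k^3 + 13k^2 + 11k + 7) = (k+1)(4(k+1)^3 + (k+1)^2 - 3(k+1) + 5),
which is the closed form with r = k+1.
This completes the induction.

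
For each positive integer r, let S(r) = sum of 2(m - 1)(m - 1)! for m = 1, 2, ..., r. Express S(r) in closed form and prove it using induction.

S(r) = 2r! - 2

We claim S(r) = 2r! - 2 for all r ≥ 1.
For the base case r = 1: S(1) = 0, and the closed form gives 0. They agree.
Inductive step: suppose the statement holds for some m ≥ 1, so S(m) = 2m! - 2.
Then S(m+1) = S(m) + (2m·m!) = (2m! - 2) + (2m·m!).
Simplifying, S(m+1) = 2(m+1)! - 2,
which is the closed form with r = m+1.
By the principle of mathematical induction, the result holds for all r ≥ 1.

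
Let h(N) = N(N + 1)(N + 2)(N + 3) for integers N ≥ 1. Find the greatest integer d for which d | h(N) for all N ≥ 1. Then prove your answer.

Computing the first values: h(1) = 24 and h(2) = 120; gcd(24, 120) = 24, so d ≤ 24.
We prove 24 | N(N + 1)(N + 2)(N + 3) for all N ≥ 1 by induction on N.
Base case (N = 1): h(1) = 24 = 24·(1), so 24 | h(1).
Inductive step: suppose the statement holds for some j ≥ 1, i.e. 24 | h(j). Then
h(j+1) − h(j) = (j+1)·(j+2)·(j+3)·(j+4) − j·(j+1)·(j+2)·(j+3) = (j+1)·(j+2)·(j+3)·[(j+4) − j] = 4·(j+1)·(j+2)·(j+3). The product of 3 consecutive integers is divisible by (3)! = 6, so h(j+1) − h(j) is divisible by 4·6 = 24. By the inductive hypothesis 24 | h(j), hence 24 | h(j+1).
By induction, the statement is established for all N ≥ 1.
Therefore the largest such d is 24.

d = 24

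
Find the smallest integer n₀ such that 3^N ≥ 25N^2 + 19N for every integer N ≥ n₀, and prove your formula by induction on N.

At N = 6: 729 < 1014, so the inequality fails and n₀ ≥ 7. We prove 3^N ≥ 25N^2 + 19N for all N ≥ 7.
Base case (N = 7): 3^N = 2187 and 25N^2 + 19N = 1358, so 2187 ≥ 1358.
Inductive step: suppose the statement holds for some i ≥ 7, so 3^i ≥ 25i^2 + 19i.
Then 3^(i + 1) = 3·(3^i) ≥ 3·(25i^2 + 19i).
Also, for i ≥ 7 we have 3·(25i^2 + 19i) ≥ 25(i+1)^2 + 19(i+1), since 3·(25i^2 + 19i) − (25(i+1)^2 + 19(i+1)) = 50i^2 - 12i - 44, which is nonnegative for all i ≥ 7.
Combining, 3^(i + 1) ≥ 25(i+1)^2 + 19(i+1).
Hence, by induction on N, the claim holds for every N ≥ 7.
Hence the smallest such n₀ is 7.

n₀ = 7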